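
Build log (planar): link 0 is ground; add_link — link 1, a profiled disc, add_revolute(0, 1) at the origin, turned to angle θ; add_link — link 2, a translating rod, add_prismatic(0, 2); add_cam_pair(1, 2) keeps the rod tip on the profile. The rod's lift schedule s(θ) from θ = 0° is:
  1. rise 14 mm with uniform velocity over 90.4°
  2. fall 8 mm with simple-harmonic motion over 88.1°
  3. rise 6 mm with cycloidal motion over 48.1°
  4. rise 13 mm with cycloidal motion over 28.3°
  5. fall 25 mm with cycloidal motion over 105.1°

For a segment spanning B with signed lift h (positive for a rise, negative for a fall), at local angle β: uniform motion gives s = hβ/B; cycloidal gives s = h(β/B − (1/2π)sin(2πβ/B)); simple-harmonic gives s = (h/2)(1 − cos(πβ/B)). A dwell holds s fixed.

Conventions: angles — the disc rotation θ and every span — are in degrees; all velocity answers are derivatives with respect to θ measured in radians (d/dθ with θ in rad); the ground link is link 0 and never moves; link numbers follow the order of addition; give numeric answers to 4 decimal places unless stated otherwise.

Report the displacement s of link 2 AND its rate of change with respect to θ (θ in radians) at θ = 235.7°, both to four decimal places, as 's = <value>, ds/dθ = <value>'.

seg 1 [0°–90.4°] uniform, h=14: full span → s += 14 → s = 14.0000
seg 2 [90.4°–178.5°] simple-harmonic, h=-8: full span → s += -8 → s = 6.0000
seg 3 [178.5°–226.6°] cycloidal, h=6: full span → s += 6 → s = 12.0000
seg 4 [226.6°–254.9°] cycloidal, h=13: θ=235.7° here. β=9.1, B=28.3. 13·(0.3216 − sin(2π·0.3216)/(2π)) = 2.3168 → s = 14.3168
velocity in seg [226.6°–254.9°] (cycloidal), θ in radians: β = 9.1° = 0.1588 rad, B = 28.3° = 0.4939 rad; ds/dθ = (h/B)(1 − cos(2πβ/B)) = (13/0.4939)(1 − cos(2π·0.3216)) = 37.758069 mm/rad

s = 14.3168, ds/dθ = 37.7581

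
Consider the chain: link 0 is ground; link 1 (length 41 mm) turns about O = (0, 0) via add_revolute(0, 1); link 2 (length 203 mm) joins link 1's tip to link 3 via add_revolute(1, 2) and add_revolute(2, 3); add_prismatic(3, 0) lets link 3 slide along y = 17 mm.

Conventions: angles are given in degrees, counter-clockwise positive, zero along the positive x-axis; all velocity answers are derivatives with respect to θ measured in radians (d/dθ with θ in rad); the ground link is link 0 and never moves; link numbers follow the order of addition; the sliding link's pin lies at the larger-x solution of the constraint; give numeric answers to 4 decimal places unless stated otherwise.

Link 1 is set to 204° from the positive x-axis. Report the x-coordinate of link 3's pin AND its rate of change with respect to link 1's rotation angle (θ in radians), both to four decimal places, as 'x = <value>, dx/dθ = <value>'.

geometry: r = 41 mm, L = 203 mm, e = 17 mm
crank pin P = (r cos θ, r sin θ) = (-37.455364, -16.676202)
h = r sin θ − e = -16.676202 − 17 = -33.676202
x = r cos θ + √(L² − h²) = -37.455364 + 200.187196 = 162.731832
dx/dθ = −r sin θ − h·r cos θ/√(L² − h²) (θ in radians; h = -33.676202) = 10.375328

x = 162.7318, dx/dθ = 10.3753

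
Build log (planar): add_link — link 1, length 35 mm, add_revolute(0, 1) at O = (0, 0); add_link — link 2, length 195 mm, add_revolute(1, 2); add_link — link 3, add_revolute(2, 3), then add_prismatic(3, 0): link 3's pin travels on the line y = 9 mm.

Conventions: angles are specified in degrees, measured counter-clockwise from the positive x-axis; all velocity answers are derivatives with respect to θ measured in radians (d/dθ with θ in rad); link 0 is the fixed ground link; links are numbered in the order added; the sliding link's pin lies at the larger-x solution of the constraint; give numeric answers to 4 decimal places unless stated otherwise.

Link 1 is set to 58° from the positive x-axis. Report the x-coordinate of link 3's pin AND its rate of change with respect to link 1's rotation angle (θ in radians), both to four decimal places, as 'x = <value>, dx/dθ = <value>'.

geometry: r = 35 mm, L = 195 mm, e = 9 mm
crank pin P = (r cos θ, r sin θ) = (18.547174, 29.681683)
h = r sin θ − e = 29.681683 − 9 = 20.681683
x = r cos θ + √(L² − h²) = 18.547174 + 193.900149 = 212.447324
dx/dθ = −r sin θ − h·r cos θ/√(L² − h²) (θ in radians; h = 20.681683) = -31.659953

x = 212.4473, dx/dθ = -31.6600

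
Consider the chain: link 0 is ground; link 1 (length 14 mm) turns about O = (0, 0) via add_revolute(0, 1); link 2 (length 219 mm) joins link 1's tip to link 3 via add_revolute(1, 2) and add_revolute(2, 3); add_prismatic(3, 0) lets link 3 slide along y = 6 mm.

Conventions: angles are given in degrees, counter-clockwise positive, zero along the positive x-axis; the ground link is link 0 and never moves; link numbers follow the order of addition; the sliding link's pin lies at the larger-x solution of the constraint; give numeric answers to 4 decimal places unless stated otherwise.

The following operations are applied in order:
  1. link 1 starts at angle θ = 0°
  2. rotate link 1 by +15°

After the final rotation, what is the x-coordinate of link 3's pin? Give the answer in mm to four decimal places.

geometry: r = 14 mm, L = 219 mm, e = 6 mm; θ starts at 0°
rotate link 1 by +15°: θ ← 0° +15° = 15°
crank pin P = (r cos θ, r sin θ) = (13.522962, 3.623467)
h = r sin θ − e = 3.623467 − 6 = -2.376533
x = r cos θ + √(L² − h²) = 13.522962 + 218.987105 = 232.510066

232.5101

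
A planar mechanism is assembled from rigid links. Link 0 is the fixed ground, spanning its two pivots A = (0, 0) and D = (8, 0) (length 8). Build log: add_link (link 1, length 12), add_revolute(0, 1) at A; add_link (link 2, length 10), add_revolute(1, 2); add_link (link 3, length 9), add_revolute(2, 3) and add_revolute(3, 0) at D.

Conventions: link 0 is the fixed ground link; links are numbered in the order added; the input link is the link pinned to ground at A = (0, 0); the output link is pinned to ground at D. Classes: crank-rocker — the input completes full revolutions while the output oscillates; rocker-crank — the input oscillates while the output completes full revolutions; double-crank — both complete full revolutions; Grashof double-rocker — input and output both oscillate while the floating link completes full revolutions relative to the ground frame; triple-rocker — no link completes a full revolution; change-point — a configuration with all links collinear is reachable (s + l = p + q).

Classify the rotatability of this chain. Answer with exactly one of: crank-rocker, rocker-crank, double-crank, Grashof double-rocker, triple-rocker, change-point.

lengths: ground=8, input=12, coupler=10, output=9
sorted: s=8 (shortest), l=12 (longest), p+q=19
s + l = 20 vs p + q = 19
s + l > p + q → non-Grashof → no link fully rotates → triple-rocker

triple-rocker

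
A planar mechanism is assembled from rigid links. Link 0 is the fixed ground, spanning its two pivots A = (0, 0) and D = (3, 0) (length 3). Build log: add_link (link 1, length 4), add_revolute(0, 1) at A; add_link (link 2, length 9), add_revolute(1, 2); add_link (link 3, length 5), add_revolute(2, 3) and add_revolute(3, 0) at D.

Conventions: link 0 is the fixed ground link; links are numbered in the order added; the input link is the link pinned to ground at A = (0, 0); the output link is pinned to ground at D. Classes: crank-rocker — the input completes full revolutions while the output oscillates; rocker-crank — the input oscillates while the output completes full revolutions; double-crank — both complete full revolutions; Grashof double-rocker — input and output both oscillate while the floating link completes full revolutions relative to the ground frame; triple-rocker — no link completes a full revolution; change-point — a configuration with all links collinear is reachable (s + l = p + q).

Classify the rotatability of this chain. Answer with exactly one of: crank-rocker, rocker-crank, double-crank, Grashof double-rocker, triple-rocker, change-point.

lengths: ground=3, input=4, coupler=9, output=5
sorted: s=3 (shortest), l=9 (longest), p+q=9
s + l = 12 vs p + q = 9
s + l > p + q → non-Grashof → no link fully rotates → triple-rocker

triple-rocker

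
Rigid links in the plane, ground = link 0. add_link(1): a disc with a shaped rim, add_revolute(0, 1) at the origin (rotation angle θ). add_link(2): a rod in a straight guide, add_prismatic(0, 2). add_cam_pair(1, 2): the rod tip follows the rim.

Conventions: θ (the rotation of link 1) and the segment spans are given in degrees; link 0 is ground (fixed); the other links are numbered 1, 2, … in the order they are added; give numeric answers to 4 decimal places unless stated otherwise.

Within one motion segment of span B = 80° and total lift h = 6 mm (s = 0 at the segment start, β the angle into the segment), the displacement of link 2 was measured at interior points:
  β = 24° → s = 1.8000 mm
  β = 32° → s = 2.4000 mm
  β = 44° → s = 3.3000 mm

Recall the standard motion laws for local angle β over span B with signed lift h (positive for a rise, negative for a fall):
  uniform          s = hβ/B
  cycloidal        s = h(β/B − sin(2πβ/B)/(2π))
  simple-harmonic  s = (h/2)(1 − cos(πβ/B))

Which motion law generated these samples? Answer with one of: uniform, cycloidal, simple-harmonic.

candidates at β/B = r: uniform s = h·r (linear in β); cycloidal s = h·(r − sin(2πr)/(2π)); simple-harmonic s = (h/2)(1 − cos(πr))
β=24°: printed 1.8000 | uniform 1.8000, cycloidal 0.8918, simple-harmonic 1.2366
β=32°: printed 2.4000 | uniform 2.4000, cycloidal 1.8387, simple-harmonic 2.0729
β=44°: printed 3.3000 | uniform 3.3000, cycloidal 3.5951, simple-harmonic 3.4693
only one law matches every sample → uniform

uniform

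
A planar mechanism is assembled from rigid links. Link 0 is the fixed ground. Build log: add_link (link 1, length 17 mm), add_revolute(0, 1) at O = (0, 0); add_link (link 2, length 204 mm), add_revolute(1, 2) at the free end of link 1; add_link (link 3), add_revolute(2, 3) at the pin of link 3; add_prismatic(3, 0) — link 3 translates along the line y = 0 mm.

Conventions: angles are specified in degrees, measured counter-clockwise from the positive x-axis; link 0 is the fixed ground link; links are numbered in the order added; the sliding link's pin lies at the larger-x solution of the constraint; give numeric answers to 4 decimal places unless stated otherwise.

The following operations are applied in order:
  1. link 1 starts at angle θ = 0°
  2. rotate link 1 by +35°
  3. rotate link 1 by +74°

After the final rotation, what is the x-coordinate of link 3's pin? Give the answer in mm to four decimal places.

geometry: r = 17 mm, L = 204 mm, e = 0 mm; θ starts at 0°
rotate link 1 by +35°: θ ← 0° +35° = 35°
rotate link 1 by +74°: θ ← 35° +74° = 109°
crank pin P = (r cos θ, r sin θ) = (-5.534659, 16.073816)
h = r sin θ − e = 16.073816 − 0 = 16.073816
x = r cos θ + √(L² − h²) = -5.534659 + 203.365760 = 197.831102

197.8311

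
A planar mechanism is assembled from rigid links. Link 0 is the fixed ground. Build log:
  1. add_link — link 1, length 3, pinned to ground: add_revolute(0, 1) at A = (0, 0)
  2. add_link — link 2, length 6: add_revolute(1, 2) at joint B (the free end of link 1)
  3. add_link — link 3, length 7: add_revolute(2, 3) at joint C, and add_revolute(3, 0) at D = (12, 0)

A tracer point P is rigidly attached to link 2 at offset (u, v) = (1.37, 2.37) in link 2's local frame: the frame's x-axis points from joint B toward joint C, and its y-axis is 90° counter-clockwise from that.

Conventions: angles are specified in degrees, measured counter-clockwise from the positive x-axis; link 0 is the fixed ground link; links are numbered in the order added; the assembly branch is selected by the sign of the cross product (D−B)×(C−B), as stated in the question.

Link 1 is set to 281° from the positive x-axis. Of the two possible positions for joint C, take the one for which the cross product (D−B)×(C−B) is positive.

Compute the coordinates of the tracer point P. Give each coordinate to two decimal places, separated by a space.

A=(0,0), D=(12.00,0)
B = A + 3.00·(cos281°, sin281°) = (0.5724, -2.9449)
|BD| = 11.8009
circle(B,6.00) ∩ circle(D,7.00): a=5.3497, h=2.7168
  candidates: C₊=(5.0749,1.0210) cross=32.061; C₋=(6.4308,-4.2408) cross=-32.061
  branch + wants cross > 0 → take C=(5.0749,1.0210) (cross=32.061)
ex = (C−B)/|BC| = (0.7504,0.6610); ey = (-0.6610,0.7504)
P = B + 1.37·ex + 2.37·ey = (0.0340,-0.2609)

0.03 -0.26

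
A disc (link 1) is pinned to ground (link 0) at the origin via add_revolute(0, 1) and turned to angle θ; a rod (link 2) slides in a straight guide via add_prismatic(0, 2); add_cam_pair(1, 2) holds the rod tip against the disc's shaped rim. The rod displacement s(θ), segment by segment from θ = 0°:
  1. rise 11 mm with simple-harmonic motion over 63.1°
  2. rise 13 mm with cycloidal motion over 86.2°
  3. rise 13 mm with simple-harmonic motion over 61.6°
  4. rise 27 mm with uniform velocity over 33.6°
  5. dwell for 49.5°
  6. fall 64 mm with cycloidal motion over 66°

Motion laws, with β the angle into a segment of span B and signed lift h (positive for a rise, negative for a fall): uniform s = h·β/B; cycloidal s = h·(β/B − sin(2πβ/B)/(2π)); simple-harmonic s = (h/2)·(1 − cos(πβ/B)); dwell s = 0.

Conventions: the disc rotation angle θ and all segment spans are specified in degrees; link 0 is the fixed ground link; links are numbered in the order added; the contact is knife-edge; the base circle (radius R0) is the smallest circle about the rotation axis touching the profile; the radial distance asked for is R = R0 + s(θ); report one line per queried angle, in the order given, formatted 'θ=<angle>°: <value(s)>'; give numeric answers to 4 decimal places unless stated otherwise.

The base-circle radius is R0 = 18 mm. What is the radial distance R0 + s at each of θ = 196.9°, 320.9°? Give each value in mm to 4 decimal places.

segment 1 (0° to 63.1°, simple-harmonic, h = 11) is passed completely: s = 0.0000 + (11) = 11.0000
segment 2 (63.1° to 149.3°, cycloidal, h = 13) is passed completely: s = 11.0000 + (13) = 24.0000
θ = 196.9° falls in segment 3 (149.3° to 210.9°, simple-harmonic, h = 13): β = 196.9 − 149.3 = 47.6°, B = 61.6°; Δs = 13/2·(1 − cos(π·0.7727)) = 11.4124; s = 24.0000 + 11.4124 = 35.4124
segment 3 (149.3° to 210.9°, simple-harmonic, h = 13) is passed completely: s = 24.0000 + (13) = 37.0000
segment 4 (210.9° to 244.5°, uniform, h = 27) is passed completely: s = 37.0000 + (27) = 64.0000
segment 5 (244.5° to 294°, dwell): s unchanged at 64.0000
θ = 320.9° falls in segment 6 (294° to 360°, cycloidal, h = -64): β = 320.9 − 294 = 26.9°, B = 66°; Δs = -64·(0.4076 − sin(2π·0.4076)/(2π)) = -20.4966; s = 64.0000 − 20.4966 = 43.5034
θ=196.9°: R = R0 + s = 18 + 35.4124 = 53.4124
θ=320.9°: R = R0 + s = 18 + 43.5034 = 61.5034

θ=196.9°: 53.4124
θ=320.9°: 61.5034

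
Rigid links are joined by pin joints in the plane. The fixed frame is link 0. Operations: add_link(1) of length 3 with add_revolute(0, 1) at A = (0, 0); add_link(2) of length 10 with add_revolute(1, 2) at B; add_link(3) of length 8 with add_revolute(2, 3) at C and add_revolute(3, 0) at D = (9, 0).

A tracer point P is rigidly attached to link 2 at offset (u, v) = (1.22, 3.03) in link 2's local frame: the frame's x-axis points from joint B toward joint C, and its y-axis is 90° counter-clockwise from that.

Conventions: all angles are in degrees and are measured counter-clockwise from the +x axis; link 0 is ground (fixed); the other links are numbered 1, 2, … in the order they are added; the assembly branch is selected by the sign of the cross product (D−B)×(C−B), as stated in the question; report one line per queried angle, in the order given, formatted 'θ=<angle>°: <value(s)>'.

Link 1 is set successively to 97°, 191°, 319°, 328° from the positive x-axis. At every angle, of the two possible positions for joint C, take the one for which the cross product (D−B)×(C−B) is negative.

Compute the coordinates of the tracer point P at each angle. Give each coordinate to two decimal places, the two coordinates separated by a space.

A=(0,0), D=(9.00,0)
θ=97°: B = A + 3.00·(cos97°, sin97°) = (-0.3656, 2.9776)
θ=97°: |BD| = 9.8276
θ=97°: circle(B,10.00) ∩ circle(D,8.00): a=6.7454, h=7.3824
θ=97°:   candidates: C₊=(8.2995,7.9693) cross=72.551; C₋=(3.8259,-6.1015) cross=-72.551
θ=97°:   branch - wants cross < 0 → take C=(3.8259,-6.1015) (cross=-72.551)
θ=97°: ex = (C−B)/|BC| = (0.4192,-0.9079); ey = (0.9079,0.4192)
θ=97°: P = B + 1.22·ex + 3.03·ey = (2.8967,3.1400)
θ=191°: B = A + 3.00·(cos191°, sin191°) = (-2.9449, -0.5724)
θ=191°: |BD| = 11.9586
θ=191°: circle(B,10.00) ∩ circle(D,8.00): a=7.4845, h=6.6319
θ=191°:   candidates: C₊=(4.2136,6.4102) cross=79.308; C₋=(4.8485,-6.8385) cross=-79.308
θ=191°:   branch - wants cross < 0 → take C=(4.8485,-6.8385) (cross=-79.308)
θ=191°: ex = (C−B)/|BC| = (0.7793,-0.6266); ey = (0.6266,0.7793)
θ=191°: P = B + 1.22·ex + 3.03·ey = (-0.0955,1.0245)
θ=319°: B = A + 3.00·(cos319°, sin319°) = (2.2641, -1.9682)
θ=319°: |BD| = 7.0175
θ=319°: circle(B,10.00) ∩ circle(D,8.00): a=6.0738, h=7.9441
θ=319°:   candidates: C₊=(5.8661,7.3606) cross=55.748; C₋=(10.3222,-7.8900) cross=-55.748
θ=319°:   branch - wants cross < 0 → take C=(10.3222,-7.8900) (cross=-55.748)
θ=319°: ex = (C−B)/|BC| = (0.8058,-0.5922); ey = (0.5922,0.8058)
θ=319°: P = B + 1.22·ex + 3.03·ey = (5.0415,-0.2490)
θ=328°: B = A + 3.00·(cos328°, sin328°) = (2.5441, -1.5898)
θ=328°: |BD| = 6.6487
θ=328°: circle(B,10.00) ∩ circle(D,8.00): a=6.0316, h=7.9762
θ=328°:   candidates: C₊=(6.4937,7.5973) cross=53.031; C₋=(10.3080,-7.8923) cross=-53.031
θ=328°:   branch - wants cross < 0 → take C=(10.3080,-7.8923) (cross=-53.031)
θ=328°: ex = (C−B)/|BC| = (0.7764,-0.6303); ey = (0.6303,0.7764)
θ=328°: P = B + 1.22·ex + 3.03·ey = (5.4010,-0.0062)

θ=97°: 2.90 3.14
θ=191°: -0.10 1.02
θ=319°: 5.04 -0.25
θ=328°: 5.40 -0.01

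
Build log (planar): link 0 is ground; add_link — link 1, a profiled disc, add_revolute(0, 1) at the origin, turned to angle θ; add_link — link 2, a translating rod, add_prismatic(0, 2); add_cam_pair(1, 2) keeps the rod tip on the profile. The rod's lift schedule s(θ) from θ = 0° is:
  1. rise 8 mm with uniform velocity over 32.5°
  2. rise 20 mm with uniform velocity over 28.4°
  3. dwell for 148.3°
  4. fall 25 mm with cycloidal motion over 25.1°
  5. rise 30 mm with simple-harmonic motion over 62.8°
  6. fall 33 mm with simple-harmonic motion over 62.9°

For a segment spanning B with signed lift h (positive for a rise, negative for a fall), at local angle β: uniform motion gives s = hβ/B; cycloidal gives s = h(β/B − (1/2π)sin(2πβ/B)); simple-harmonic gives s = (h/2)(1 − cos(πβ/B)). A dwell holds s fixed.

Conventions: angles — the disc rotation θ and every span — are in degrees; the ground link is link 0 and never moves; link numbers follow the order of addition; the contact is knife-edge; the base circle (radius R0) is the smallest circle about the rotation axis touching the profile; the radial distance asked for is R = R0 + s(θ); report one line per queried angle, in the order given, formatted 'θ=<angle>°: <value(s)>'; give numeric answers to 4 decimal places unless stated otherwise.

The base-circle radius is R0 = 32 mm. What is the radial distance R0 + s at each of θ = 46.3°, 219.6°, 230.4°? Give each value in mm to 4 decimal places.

seg 1 [0°–32.5°] uniform, h=8: full span → s += 8 → s = 8.0000
seg 2 [32.5°–60.9°] uniform, h=20: θ=46.3° here. β=13.8, B=28.4. 20·13.8/28.4 = 9.7183 → s = 17.7183
seg 2 [32.5°–60.9°] uniform, h=20: full span → s += 20 → s = 28.0000
seg 3 [60.9°–209.2°] dwell: s stays 28.0000
seg 4 [209.2°–234.3°] cycloidal, h=-25: θ=219.6° here. β=10.4, B=25.1. -25·(0.4143 − sin(2π·0.4143)/(2π)) = -8.3190 → s = 19.6810
seg 4 [209.2°–234.3°] cycloidal, h=-25: θ=230.4° here. β=21.2, B=25.1. -25·(0.8446 − sin(2π·0.8446)/(2π)) = -24.4117 → s = 3.5883
θ=46.3°: R = R0 + s = 32 + 17.7183 = 49.7183
θ=219.6°: R = R0 + s = 32 + 19.6810 = 51.6810
θ=230.4°: R = R0 + s = 32 + 3.5883 = 35.5883

θ=46.3°: 49.7183
θ=219.6°: 51.6810
θ=230.4°: 35.5883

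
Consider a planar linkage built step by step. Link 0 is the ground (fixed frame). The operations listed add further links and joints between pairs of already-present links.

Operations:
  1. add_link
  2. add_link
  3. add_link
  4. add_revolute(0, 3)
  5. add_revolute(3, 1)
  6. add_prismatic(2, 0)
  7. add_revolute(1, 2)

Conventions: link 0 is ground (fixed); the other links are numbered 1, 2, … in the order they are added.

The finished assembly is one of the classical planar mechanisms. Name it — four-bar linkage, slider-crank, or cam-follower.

links: 4 (incl. ground); joints: 3 revolute, 1 prismatic, 0 higher (cam) pair, forming one closed loop
4 links, 3 revolutes + 1 prismatic in one loop → slider-crank

slider-crank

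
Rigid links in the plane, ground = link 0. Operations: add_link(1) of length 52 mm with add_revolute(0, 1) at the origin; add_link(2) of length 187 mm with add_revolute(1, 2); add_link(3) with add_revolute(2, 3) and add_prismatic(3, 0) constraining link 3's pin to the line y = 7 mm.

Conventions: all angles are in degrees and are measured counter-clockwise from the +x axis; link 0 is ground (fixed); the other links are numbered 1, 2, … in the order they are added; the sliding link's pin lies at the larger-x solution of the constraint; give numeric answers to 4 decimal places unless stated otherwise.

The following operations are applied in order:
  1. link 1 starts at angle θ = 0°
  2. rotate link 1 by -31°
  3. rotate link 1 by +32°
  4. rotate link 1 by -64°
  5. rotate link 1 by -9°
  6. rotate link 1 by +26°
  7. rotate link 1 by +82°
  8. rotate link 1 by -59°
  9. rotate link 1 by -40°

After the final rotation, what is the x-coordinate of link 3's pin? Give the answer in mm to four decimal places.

geometry: r = 52 mm, L = 187 mm, e = 7 mm; θ starts at 0°
rotate link 1 by -31°: θ ← 0° -31° = -31°
rotate link 1 by +32°: θ ← -31° +32° = 1°
rotate link 1 by -64°: θ ← 1° -64° = -63°
rotate link 1 by -9°: θ ← -63° -9° = -72°
rotate link 1 by +26°: θ ← -72° +26° = -46°
rotate link 1 by +82°: θ ← -46° +82° = 36°
rotate link 1 by -59°: θ ← 36° -59° = -23°
rotate link 1 by -40°: θ ← -23° -40° = -63°
crank pin P = (r cos θ, r sin θ) = (23.607506, -46.332339)
h = r sin θ − e = -46.332339 − 7 = -53.332339
x = r cos θ + √(L² − h²) = 23.607506 + 179.233539 = 202.841045

202.8410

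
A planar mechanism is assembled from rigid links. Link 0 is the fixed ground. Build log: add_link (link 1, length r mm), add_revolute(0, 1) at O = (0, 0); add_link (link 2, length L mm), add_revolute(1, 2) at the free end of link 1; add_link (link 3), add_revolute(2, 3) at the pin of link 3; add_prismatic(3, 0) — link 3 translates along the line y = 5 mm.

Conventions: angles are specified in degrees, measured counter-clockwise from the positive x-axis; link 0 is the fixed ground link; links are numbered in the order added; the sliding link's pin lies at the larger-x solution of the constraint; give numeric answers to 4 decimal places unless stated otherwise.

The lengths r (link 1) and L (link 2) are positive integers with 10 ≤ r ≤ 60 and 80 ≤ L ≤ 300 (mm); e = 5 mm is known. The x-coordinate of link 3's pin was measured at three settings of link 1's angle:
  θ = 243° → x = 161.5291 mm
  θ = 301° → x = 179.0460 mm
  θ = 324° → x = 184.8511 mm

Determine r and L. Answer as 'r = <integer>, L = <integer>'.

constraint per measurement: (x − r cos θ)² + (r sin θ − e)² = L²
subtracting the θ₁ and θ₂ equations cancels the r² and L² terms:
r = (x₁² − x₂²) / (2[(x₁cos θ₁ + e sin θ₁) − (x₂cos θ₂ + e sin θ₂)]) = 18.0000 → r = 18
L² = (x₁ − r cos θ₁)² + (r sin θ₁ − e)² = 29241.0077 → L = 171.0000 → L = 171
check at θ₃=324°: x = 184.8511 (printed 184.8511) ✓

r = 18, L = 171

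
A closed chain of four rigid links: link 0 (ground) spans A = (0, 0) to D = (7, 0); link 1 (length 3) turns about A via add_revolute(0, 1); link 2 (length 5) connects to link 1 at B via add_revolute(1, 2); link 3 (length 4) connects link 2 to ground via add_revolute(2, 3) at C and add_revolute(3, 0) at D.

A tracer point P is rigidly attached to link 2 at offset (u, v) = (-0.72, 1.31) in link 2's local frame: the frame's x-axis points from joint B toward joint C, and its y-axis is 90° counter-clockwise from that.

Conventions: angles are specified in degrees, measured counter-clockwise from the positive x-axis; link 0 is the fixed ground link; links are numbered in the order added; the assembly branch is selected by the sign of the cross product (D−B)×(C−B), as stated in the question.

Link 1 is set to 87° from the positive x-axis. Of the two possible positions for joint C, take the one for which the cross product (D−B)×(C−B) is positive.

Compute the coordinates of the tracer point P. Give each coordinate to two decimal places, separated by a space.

A=(0,0), D=(7.00,0)
B = A + 3.00·(cos87°, sin87°) = (0.1570, 2.9959)
|BD| = 7.4701
circle(B,5.00) ∩ circle(D,4.00): a=4.3374, h=2.4873
  candidates: C₊=(5.1279,3.5348) cross=18.580; C₋=(3.1328,-1.0222) cross=-18.580
  branch + wants cross > 0 → take C=(5.1279,3.5348) (cross=18.580)
ex = (C−B)/|BC| = (0.9942,0.1078); ey = (-0.1078,0.9942)
P = B + -0.72·ex + 1.31·ey = (-0.7000,4.2206)

-0.70 4.22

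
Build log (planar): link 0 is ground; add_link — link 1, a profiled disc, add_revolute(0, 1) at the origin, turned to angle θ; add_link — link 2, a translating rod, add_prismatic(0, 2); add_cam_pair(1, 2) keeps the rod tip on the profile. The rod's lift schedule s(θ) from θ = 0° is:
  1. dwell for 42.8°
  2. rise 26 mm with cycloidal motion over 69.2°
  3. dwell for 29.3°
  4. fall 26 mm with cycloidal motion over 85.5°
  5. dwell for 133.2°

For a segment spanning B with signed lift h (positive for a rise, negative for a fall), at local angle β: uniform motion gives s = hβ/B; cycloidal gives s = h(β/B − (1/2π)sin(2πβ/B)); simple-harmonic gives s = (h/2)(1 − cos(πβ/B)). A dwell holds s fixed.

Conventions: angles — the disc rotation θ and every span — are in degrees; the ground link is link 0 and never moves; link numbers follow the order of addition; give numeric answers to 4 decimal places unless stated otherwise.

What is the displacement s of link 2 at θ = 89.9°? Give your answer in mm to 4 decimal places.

seg 1 [0°–42.8°] dwell: s stays 0.0000
seg 2 [42.8°–112°] cycloidal, h=26: θ=89.9° here. β=47.1, B=69.2. 26·(0.6806 − sin(2π·0.6806)/(2π)) = 21.4477 → s = 21.4477

21.4477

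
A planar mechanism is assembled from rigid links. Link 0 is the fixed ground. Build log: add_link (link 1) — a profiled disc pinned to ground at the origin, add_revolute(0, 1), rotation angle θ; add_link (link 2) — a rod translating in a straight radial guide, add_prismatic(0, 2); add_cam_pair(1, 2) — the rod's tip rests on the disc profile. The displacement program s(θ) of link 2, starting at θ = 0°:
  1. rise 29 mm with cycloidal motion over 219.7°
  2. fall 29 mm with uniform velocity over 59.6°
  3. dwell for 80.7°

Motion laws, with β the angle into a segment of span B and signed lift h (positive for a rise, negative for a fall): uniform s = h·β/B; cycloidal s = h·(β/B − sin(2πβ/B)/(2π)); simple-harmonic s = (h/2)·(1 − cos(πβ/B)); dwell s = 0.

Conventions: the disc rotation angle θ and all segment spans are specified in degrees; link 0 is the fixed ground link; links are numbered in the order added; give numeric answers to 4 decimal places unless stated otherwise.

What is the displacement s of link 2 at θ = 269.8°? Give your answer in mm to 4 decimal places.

seg 1 [0°–219.7°] cycloidal, h=29: full span → s += 29 → s = 29.0000
seg 2 [219.7°–279.3°] uniform, h=-29: θ=269.8° here. β=50.1, B=59.6. -29·50.1/59.6 = -24.3775 → s = 4.6225

4.6225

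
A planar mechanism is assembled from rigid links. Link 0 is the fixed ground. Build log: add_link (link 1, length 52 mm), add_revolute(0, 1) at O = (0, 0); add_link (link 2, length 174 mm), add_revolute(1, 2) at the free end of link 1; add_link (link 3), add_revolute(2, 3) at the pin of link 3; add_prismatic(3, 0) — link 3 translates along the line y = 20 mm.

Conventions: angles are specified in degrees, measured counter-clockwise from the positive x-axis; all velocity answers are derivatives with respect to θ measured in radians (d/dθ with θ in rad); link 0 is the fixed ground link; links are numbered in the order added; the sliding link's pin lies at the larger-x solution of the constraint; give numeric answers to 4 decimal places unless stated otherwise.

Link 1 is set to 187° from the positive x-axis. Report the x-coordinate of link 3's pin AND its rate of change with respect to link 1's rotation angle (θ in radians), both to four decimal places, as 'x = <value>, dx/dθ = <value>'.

geometry: r = 52 mm, L = 174 mm, e = 20 mm
crank pin P = (r cos θ, r sin θ) = (-51.612400, -6.337206)
h = r sin θ − e = -6.337206 − 20 = -26.337206
x = r cos θ + √(L² − h²) = -51.612400 + 171.995208 = 120.382808
dx/dθ = −r sin θ − h·r cos θ/√(L² − h²) (θ in radians; h = -26.337206) = -1.566075

x = 120.3828, dx/dθ = -1.5661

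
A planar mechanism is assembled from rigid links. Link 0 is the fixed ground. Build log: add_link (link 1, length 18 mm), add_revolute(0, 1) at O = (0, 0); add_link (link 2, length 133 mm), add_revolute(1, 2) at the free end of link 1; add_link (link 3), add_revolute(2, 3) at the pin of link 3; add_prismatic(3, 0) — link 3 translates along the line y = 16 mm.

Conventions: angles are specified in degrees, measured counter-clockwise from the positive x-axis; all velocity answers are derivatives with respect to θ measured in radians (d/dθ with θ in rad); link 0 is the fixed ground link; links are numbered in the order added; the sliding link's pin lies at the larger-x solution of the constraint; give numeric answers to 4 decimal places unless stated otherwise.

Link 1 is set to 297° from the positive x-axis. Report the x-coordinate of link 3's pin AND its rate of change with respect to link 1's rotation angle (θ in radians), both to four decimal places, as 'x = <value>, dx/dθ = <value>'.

geometry: r = 18 mm, L = 133 mm, e = 16 mm
crank pin P = (r cos θ, r sin θ) = (8.171829, -16.038117)
h = r sin θ − e = -16.038117 − 16 = -32.038117
x = r cos θ + √(L² − h²) = 8.171829 + 129.083535 = 137.255364
dx/dθ = −r sin θ − h·r cos θ/√(L² − h²) (θ in radians; h = -32.038117) = 18.066339

x = 137.2554, dx/dθ = 18.0663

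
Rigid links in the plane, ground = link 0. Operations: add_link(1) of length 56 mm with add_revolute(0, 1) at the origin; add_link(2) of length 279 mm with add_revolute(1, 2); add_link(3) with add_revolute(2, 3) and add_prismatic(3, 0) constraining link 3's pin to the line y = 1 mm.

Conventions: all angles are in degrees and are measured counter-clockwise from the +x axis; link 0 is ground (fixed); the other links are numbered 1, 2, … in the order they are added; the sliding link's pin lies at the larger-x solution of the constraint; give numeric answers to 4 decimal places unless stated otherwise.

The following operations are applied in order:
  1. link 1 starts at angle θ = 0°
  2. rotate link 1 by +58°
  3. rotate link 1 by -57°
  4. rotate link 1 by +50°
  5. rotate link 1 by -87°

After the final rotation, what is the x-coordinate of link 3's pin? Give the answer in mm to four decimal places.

geometry: r = 56 mm, L = 279 mm, e = 1 mm; θ starts at 0°
rotate link 1 by +58°: θ ← 0° +58° = 58°
rotate link 1 by -57°: θ ← 58° -57° = 1°
rotate link 1 by +50°: θ ← 1° +50° = 51°
rotate link 1 by -87°: θ ← 51° -87° = -36°
crank pin P = (r cos θ, r sin θ) = (45.304952, -32.915974)
h = r sin θ − e = -32.915974 − 1 = -33.915974
x = r cos θ + √(L² − h²) = 45.304952 + 276.930870 = 322.235822

322.2358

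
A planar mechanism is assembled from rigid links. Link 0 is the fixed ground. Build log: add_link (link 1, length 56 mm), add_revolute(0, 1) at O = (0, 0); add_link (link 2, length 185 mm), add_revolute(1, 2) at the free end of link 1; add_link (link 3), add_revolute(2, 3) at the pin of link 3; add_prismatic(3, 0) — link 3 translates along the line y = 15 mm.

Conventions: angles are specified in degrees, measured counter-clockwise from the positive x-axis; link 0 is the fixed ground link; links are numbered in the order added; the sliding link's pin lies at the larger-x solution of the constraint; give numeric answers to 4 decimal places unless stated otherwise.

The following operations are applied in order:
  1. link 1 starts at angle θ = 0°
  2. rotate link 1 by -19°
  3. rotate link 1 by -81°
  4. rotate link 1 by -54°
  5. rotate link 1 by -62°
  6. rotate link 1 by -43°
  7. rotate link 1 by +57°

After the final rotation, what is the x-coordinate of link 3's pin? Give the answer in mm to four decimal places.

geometry: r = 56 mm, L = 185 mm, e = 15 mm; θ starts at 0°
rotate link 1 by -19°: θ ← 0° -19° = -19°
rotate link 1 by -81°: θ ← -19° -81° = -100°
rotate link 1 by -54°: θ ← -100° -54° = -154°
rotate link 1 by -62°: θ ← -154° -62° = -216°
rotate link 1 by -43°: θ ← -216° -43° = -259°
rotate link 1 by +57°: θ ← -259° +57° = -202°
crank pin P = (r cos θ, r sin θ) = (-51.922296, 20.977969)
h = r sin θ − e = 20.977969 − 15 = 5.977969
x = r cos θ + √(L² − h²) = -51.922296 + 184.903391 = 132.981095

132.9811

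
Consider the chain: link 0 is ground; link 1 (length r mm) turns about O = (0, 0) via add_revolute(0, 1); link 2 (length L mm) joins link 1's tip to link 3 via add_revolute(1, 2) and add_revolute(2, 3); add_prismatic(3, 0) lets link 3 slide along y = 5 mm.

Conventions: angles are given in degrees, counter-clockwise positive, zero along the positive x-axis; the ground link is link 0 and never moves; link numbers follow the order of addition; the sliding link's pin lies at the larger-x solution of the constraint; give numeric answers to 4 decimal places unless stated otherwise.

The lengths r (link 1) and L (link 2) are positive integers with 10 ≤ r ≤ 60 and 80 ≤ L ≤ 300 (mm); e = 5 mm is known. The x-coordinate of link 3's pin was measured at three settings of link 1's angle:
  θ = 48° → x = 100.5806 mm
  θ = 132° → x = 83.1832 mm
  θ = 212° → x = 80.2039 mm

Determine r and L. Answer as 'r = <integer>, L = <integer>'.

constraint per measurement: (x − r cos θ)² + (r sin θ − e)² = L²
subtracting the θ₁ and θ₂ equations cancels the r² and L² terms:
r = (x₁² − x₂²) / (2[(x₁cos θ₁ + e sin θ₁) − (x₂cos θ₂ + e sin θ₂)]) = 13.0000 → r = 13
L² = (x₁ − r cos θ₁)² + (r sin θ₁ − e)² = 8464.0078 → L = 92.0000 → L = 92
check at θ₃=212°: x = 80.2039 (printed 80.2039) ✓

r = 13, L = 92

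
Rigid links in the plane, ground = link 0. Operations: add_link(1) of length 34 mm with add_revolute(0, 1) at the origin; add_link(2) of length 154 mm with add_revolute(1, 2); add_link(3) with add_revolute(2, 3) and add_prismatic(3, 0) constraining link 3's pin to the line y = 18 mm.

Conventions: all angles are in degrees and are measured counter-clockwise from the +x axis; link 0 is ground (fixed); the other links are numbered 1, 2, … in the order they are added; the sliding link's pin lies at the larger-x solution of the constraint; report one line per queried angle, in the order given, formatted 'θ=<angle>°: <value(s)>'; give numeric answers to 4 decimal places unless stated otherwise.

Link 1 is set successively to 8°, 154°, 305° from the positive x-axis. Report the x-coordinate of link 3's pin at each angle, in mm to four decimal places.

geometry: r = 34 mm, L = 154 mm, e = 18 mm
θ=8°: crank pin P = (r cos θ, r sin θ) = (33.669114, 4.731885)
θ=8°: h = r sin θ − e = 4.731885 − 18 = -13.268115
θ=8°: x = r cos θ + √(L² − h²) = 33.669114 + 153.427368 = 187.096482
θ=154°: crank pin P = (r cos θ, r sin θ) = (-30.558998, 14.904619)
θ=154°: h = r sin θ − e = 14.904619 − 18 = -3.095381
θ=154°: x = r cos θ + √(L² − h²) = -30.558998 + 153.968888 = 123.409891
θ=305°: crank pin P = (r cos θ, r sin θ) = (19.501599, -27.851170)
θ=305°: h = r sin θ − e = -27.851170 − 18 = -45.851170
θ=305°: x = r cos θ + √(L² − h²) = 19.501599 + 147.015884 = 166.517483

θ=8°: 187.0965
θ=154°: 123.4099
θ=305°: 166.5175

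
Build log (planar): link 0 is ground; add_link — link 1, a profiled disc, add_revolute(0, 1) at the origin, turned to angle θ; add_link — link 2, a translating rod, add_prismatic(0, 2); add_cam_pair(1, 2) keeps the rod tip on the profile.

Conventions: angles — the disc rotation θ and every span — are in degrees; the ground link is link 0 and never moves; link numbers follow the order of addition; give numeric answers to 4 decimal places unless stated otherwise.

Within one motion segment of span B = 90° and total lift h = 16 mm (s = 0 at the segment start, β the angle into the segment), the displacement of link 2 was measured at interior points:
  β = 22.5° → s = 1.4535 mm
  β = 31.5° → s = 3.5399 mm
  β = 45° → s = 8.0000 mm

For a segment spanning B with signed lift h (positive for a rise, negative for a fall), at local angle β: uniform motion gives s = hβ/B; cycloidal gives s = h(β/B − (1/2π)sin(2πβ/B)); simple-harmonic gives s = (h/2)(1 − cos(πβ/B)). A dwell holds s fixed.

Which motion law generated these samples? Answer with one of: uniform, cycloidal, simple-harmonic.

candidates at β/B = r: uniform s = h·r (linear in β); cycloidal s = h·(r − sin(2πr)/(2π)); simple-harmonic s = (h/2)(1 − cos(πr))
β=22.5°: printed 1.4535 | uniform 4.0000, cycloidal 1.4535, simple-harmonic 2.3431
β=31.5°: printed 3.5399 | uniform 5.6000, cycloidal 3.5399, simple-harmonic 4.3681
β=45°: printed 8.0000 | uniform 8.0000, cycloidal 8.0000, simple-harmonic 8.0000
only one law matches every sample → cycloidal

cycloidal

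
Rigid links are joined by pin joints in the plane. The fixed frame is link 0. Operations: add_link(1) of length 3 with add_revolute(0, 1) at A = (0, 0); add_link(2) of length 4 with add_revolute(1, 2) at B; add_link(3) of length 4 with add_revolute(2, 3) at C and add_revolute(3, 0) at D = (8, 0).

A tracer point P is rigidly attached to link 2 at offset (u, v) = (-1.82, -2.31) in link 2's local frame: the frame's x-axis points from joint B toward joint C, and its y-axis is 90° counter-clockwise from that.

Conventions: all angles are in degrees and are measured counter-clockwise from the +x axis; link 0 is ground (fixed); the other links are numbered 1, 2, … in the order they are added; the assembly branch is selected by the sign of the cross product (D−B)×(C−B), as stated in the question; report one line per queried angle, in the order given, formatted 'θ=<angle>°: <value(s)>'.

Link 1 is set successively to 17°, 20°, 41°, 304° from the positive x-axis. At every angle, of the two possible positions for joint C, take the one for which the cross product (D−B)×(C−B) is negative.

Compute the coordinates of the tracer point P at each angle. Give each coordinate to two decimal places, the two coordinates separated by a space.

A=(0,0), D=(8.00,0)
θ=17°: B = A + 3.00·(cos17°, sin17°) = (2.8689, 0.8771)
θ=17°: |BD| = 5.2055
θ=17°: circle(B,4.00) ∩ circle(D,4.00): a=2.6028, h=3.0374
θ=17°:   candidates: C₊=(5.9462,3.4325) cross=15.811; C₋=(4.9227,-2.5554) cross=-15.811
θ=17°:   branch - wants cross < 0 → take C=(4.9227,-2.5554) (cross=-15.811)
θ=17°: ex = (C−B)/|BC| = (0.5134,-0.8581); ey = (0.8581,0.5134)
θ=17°: P = B + -1.82·ex + -2.31·ey = (-0.0478,1.2529)
θ=20°: B = A + 3.00·(cos20°, sin20°) = (2.8191, 1.0261)
θ=20°: |BD| = 5.2815
θ=20°: circle(B,4.00) ∩ circle(D,4.00): a=2.6408, h=3.0044
θ=20°:   candidates: C₊=(5.9932,3.4602) cross=15.868; C₋=(4.8259,-2.4341) cross=-15.868
θ=20°:   branch - wants cross < 0 → take C=(4.8259,-2.4341) (cross=-15.868)
θ=20°: ex = (C−B)/|BC| = (0.5017,-0.8650); ey = (0.8650,0.5017)
θ=20°: P = B + -1.82·ex + -2.31·ey = (-0.0923,1.4415)
θ=41°: B = A + 3.00·(cos41°, sin41°) = (2.2641, 1.9682)
θ=41°: |BD| = 6.0642
θ=41°: circle(B,4.00) ∩ circle(D,4.00): a=3.0321, h=2.6089
θ=41°:   candidates: C₊=(5.9788,3.4518) cross=15.821; C₋=(4.2853,-1.4836) cross=-15.821
θ=41°:   branch - wants cross < 0 → take C=(4.2853,-1.4836) (cross=-15.821)
θ=41°: ex = (C−B)/|BC| = (0.5053,-0.8629); ey = (0.8629,0.5053)
θ=41°: P = B + -1.82·ex + -2.31·ey = (-0.6489,2.3715)
θ=304°: B = A + 3.00·(cos304°, sin304°) = (1.6776, -2.4871)
θ=304°: |BD| = 6.7940
θ=304°: circle(B,4.00) ∩ circle(D,4.00): a=3.3970, h=2.1119
θ=304°:   candidates: C₊=(4.0657,0.7218) cross=14.349; C₋=(5.6119,-3.2089) cross=-14.349
θ=304°:   branch - wants cross < 0 → take C=(5.6119,-3.2089) (cross=-14.349)
θ=304°: ex = (C−B)/|BC| = (0.9836,-0.1804); ey = (0.1804,0.9836)
θ=304°: P = B + -1.82·ex + -2.31·ey = (-0.5294,-4.4308)

θ=17°: -0.05 1.25
θ=20°: -0.09 1.44
θ=41°: -0.65 2.37
θ=304°: -0.53 -4.43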